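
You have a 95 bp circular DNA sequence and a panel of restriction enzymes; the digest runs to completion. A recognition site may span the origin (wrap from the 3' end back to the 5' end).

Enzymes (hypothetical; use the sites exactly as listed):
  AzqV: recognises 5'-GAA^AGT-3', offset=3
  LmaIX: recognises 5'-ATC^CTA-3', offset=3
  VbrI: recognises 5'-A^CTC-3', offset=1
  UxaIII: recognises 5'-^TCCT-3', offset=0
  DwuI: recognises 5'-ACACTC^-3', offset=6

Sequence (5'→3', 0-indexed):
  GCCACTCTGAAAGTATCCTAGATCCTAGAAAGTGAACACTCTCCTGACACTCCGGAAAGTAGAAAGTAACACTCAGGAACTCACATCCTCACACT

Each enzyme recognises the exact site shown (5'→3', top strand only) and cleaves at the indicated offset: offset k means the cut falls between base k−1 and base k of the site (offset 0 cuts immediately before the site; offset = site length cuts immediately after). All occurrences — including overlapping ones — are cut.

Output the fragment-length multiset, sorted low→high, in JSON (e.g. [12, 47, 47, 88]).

Per-enzyme occurrences:
  AzqV (GAAAGT, off=3): starts [8, 27, 54, 61] → cuts [11, 30, 57, 64]
  LmaIX (ATCCTA, off=3): starts [14, 21] → cuts [17, 24]
  VbrI (ACTC, off=1): starts [3, 37, 48, 70, 78] → cuts [4, 38, 49, 71, 79]
  UxaIII (TCCT, off=0): starts [15, 22, 41, 85] → cuts [15, 22, 41, 85]
  DwuI (ACACTC, off=6): starts [35, 46, 68] → cuts [41, 52, 74]

Pooled cuts: [4, 11, 15, 17, 22, 24, 30, 38, 41, 49, 52, 57, 64, 71, 74, 79, 85]

Fragment lengths:
  4→11: 7 bp
  11→15: 4 bp
  15→17: 2 bp
  17→22: 5 bp
  22→24: 2 bp
  24→30: 6 bp
  30→38: 8 bp
  38→41: 3 bp
  41→49: 8 bp
  49→52: 3 bp
  52→57: 5 bp
  57→64: 7 bp
  64→71: 7 bp
  71→74: 3 bp
  74→79: 5 bp
  79→85: 6 bp
  85→4 (wrap): 95-85+4 = 14 bp

[2,2,3,3,3,4,5,5,5,6,6,7,7,7,8,8,14]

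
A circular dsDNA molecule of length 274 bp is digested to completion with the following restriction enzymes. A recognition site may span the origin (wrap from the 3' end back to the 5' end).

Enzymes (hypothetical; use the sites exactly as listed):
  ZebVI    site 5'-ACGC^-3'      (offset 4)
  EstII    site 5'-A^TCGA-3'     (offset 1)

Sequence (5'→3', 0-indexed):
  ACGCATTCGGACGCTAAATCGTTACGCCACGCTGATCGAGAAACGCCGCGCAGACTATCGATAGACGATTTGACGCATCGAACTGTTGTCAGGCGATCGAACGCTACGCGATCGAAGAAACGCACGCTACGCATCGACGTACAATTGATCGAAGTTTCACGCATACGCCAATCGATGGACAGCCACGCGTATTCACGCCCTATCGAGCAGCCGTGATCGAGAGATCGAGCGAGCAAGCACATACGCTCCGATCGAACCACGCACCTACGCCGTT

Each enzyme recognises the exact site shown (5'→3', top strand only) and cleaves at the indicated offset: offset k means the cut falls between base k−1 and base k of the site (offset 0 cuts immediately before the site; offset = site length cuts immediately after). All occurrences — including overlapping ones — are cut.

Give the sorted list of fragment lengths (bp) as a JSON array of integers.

[1,1,2,3,3,4,4,5,5,5,5,6,8,8,8,8,10,10,11,11,11,12,13,14,14,15,17,19,19,22]

Site scan:
  ZebVI (ACGC, off=4): starts [0, 10, 23, 28, 42, 72, 100, 105, 119, 123, 128, 158, 164, 184, 194, 242, 258, 266] → cuts [4, 14, 27, 32, 46, 76, 104, 109, 123, 127, 132, 162, 168, 188, 198, 246, 262, 270]
  EstII (ATCGA, off=1): starts [34, 56, 76, 95, 110, 132, 147, 170, 201, 215, 223, 250] → cuts [35, 57, 77, 96, 111, 133, 148, 171, 202, 216, 224, 251]

Pooled cuts: [4, 14, 27, 32, 35, 46, 57, 76, 77, 96, 104, 109, 111, 123, 127, 132, 133, 148, 162, 168, 171, 188, 198, 202, 216, 224, 246, 251, 262, 270]

Fragments:
  4→14: 10 bp
  14→27: 13 bp
  27→32: 5 bp
  32→35: 3 bp
  35→46: 11 bp
  46→57: 11 bp
  57→76: 19 bp
  76→77: 1 bp
  77→96: 19 bp
  96→104: 8 bp
  104→109: 5 bp
  109→111: 2 bp
  111→123: 12 bp
  123→127: 4 bp
  127→132: 5 bp
  132→133: 1 bp
  133→148: 15 bp
  148→162: 14 bp
  162→168: 6 bp
  168→171: 3 bp
  171→188: 17 bp
  188→198: 10 bp
  198→202: 4 bp
  202→216: 14 bp
  216→224: 8 bp
  224→246: 22 bp
  246→251: 5 bp
  251→262: 11 bp
  262→270: 8 bp
  270→4 (wrap): 274-270+4 = 8 bp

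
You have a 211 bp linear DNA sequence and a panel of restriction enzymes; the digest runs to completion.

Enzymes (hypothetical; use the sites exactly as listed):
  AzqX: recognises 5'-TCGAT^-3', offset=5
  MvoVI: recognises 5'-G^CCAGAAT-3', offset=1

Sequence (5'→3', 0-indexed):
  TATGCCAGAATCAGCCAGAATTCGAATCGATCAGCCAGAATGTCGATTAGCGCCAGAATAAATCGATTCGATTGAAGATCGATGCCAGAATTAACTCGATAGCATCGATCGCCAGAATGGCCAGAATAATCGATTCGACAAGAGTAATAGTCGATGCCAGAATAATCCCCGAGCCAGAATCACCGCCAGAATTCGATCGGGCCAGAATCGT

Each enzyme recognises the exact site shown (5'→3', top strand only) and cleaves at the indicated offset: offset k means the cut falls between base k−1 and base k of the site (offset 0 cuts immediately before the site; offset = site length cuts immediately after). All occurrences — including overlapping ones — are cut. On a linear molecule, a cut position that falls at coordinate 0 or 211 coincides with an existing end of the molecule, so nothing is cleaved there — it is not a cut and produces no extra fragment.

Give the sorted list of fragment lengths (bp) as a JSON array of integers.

[1,1,2,3,4,4,5,5,9,9,10,10,11,12,12,13,14,15,16,17,17,21]

Scan for sites:
  AzqX TCGAT/5: at [26, 42, 62, 67, 78, 95, 104, 129, 150, 192] ⇒ [31, 47, 67, 72, 83, 100, 109, 134, 155, 197]
  MvoVI GCCAGAAT/1: at [3, 13, 33, 51, 83, 110, 119, 155, 172, 184, 200] ⇒ [4, 14, 34, 52, 84, 111, 120, 156, 173, 185, 201]

All cut coordinates (distinct, sorted): [4, 14, 31, 34, 47, 52, 67, 72, 83, 84, 100, 109, 111, 120, 134, 155, 156, 173, 185, 197, 201]

Fragments:
  [0,4): 4 bp
  [4,14): 10 bp
  [14,31): 17 bp
  [31,34): 3 bp
  [34,47): 13 bp
  [47,52): 5 bp
  [52,67): 15 bp
  [67,72): 5 bp
  [72,83): 11 bp
  [83,84): 1 bp
  [84,100): 16 bp
  [100,109): 9 bp
  [109,111): 2 bp
  [111,120): 9 bp
  [120,134): 14 bp
  [134,155): 21 bp
  [155,156): 1 bp
  [156,173): 17 bp
  [173,185): 12 bp
  [185,197): 12 bp
  [197,201): 4 bp
  [201,211): 10 bp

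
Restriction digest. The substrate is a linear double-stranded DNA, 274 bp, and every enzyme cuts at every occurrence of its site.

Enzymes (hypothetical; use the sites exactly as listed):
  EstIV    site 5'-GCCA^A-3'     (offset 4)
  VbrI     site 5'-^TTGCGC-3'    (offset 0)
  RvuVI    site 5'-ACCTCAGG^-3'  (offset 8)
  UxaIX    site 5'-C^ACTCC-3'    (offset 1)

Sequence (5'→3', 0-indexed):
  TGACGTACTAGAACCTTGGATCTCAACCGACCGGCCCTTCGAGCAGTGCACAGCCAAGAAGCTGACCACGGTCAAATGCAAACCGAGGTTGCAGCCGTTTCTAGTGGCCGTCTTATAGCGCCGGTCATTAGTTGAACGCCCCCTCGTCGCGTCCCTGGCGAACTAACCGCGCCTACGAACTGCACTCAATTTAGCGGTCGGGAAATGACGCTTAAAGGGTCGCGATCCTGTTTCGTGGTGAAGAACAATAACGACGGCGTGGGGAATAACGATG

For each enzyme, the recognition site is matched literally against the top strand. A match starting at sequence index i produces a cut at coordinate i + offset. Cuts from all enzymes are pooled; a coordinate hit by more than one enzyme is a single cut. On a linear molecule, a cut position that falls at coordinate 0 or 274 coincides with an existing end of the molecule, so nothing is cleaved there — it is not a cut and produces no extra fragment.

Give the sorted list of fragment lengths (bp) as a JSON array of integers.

Scan for sites:
  EstIV GCCAA/4: at [52] ⇒ [56]
  VbrI (TTGCGC, off=0): no sites
  RvuVI (ACCTCAGG, off=8): no sites
  UxaIX (CACTCC, off=1): no sites

Pooled cuts: [56]

Fragments:
  [0,56): 56 bp
  [56,274): 218 bp

[56,218]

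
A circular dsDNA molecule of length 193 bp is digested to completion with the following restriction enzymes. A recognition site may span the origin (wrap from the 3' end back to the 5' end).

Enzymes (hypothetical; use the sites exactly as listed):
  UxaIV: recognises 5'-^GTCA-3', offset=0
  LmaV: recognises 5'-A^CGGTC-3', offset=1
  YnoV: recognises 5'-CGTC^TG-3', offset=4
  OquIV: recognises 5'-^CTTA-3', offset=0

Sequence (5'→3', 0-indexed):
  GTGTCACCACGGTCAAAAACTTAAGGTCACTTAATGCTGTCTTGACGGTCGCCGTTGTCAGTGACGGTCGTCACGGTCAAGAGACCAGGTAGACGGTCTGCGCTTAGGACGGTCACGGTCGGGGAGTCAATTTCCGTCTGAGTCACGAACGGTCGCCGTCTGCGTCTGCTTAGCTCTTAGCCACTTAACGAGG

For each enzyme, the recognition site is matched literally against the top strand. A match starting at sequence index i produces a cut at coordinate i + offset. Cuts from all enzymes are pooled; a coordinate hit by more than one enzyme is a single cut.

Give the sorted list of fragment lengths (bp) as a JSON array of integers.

Per-enzyme occurrences:
  UxaIV GTCA/0: at [2, 11, 25, 56, 69, 75, 111, 125, 141] ⇒ [2, 11, 25, 56, 69, 75, 111, 125, 141]
  LmaV ACGGTC/1: at [8, 44, 63, 72, 92, 108, 114, 148] ⇒ [9, 45, 64, 73, 93, 109, 115, 149]
  YnoV CGTCTG/4: at [134, 156, 162] ⇒ [138, 160, 166]
  OquIV CTTA/0: at [19, 29, 102, 168, 175, 183] ⇒ [19, 29, 102, 168, 175, 183]

Pooled cuts: [2, 9, 11, 19, 25, 29, 45, 56, 64, 69, 73, 75, 93, 102, 109, 111, 115, 125, 138, 141, 149, 160, 166, 168, 175, 183]

Fragments:
  2→9: 7 bp
  9→11: 2 bp
  11→19: 8 bp
  19→25: 6 bp
  25→29: 4 bp
  29→45: 16 bp
  45→56: 11 bp
  56→64: 8 bp
  64→69: 5 bp
  69→73: 4 bp
  73→75: 2 bp
  75→93: 18 bp
  93→102: 9 bp
  102→109: 7 bp
  109→111: 2 bp
  111→115: 4 bp
  115→125: 10 bp
  125→138: 13 bp
  138→141: 3 bp
  141→149: 8 bp
  149→160: 11 bp
  160→166: 6 bp
  166→168: 2 bp
  168→175: 7 bp
  175→183: 8 bp
  183→2 (wrap): 193-183+2 = 12 bp

[2,2,2,2,3,4,4,4,5,6,6,7,7,7,8,8,8,8,9,10,11,11,12,13,16,18]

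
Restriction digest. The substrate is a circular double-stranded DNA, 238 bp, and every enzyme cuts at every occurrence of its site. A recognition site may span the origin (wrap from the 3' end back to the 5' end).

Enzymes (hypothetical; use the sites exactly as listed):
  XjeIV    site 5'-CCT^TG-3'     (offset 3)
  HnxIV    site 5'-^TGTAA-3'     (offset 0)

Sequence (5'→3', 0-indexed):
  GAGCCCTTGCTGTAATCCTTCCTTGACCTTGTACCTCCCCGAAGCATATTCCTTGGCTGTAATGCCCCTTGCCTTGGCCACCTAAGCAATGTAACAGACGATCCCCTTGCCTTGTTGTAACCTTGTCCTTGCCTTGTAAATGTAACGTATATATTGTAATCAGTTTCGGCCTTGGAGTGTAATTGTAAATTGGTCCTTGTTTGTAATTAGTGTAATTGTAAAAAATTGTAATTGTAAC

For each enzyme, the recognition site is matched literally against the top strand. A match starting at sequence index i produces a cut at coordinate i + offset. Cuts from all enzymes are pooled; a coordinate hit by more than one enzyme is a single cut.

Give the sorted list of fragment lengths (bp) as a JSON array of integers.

Per-enzyme occurrences:
  XjeIV (CCTTG, off=3): starts [4, 20, 26, 50, 66, 71, 104, 109, 120, 126, 131, 169, 194] → cuts [7, 23, 29, 53, 69, 74, 107, 112, 123, 129, 134, 172, 197]
  HnxIV (TGTAA, off=0): starts [10, 57, 89, 115, 134, 140, 154, 177, 183, 201, 210, 216, 226, 232] → cuts [10, 57, 89, 115, 134, 140, 154, 177, 183, 201, 210, 216, 226, 232]

Pooled cuts: [7, 10, 23, 29, 53, 57, 69, 74, 89, 107, 112, 115, 123, 129, 134, 140, 154, 172, 177, 183, 197, 201, 210, 216, 226, 232]

Fragment lengths:
  7→10: 3 bp
  10→23: 13 bp
  23→29: 6 bp
  29→53: 24 bp
  53→57: 4 bp
  57→69: 12 bp
  69→74: 5 bp
  74→89: 15 bp
  89→107: 18 bp
  107→112: 5 bp
  112→115: 3 bp
  115→123: 8 bp
  123→129: 6 bp
  129→134: 5 bp
  134→140: 6 bp
  140→154: 14 bp
  154→172: 18 bp
  172→177: 5 bp
  177→183: 6 bp
  183→197: 14 bp
  197→201: 4 bp
  201→210: 9 bp
  210→216: 6 bp
  216→226: 10 bp
  226→232: 6 bp
  232→7 (wrap): 238-232+7 = 13 bp

[3,3,4,4,5,5,5,5,6,6,6,6,6,6,8,9,10,12,13,13,14,14,15,18,18,24]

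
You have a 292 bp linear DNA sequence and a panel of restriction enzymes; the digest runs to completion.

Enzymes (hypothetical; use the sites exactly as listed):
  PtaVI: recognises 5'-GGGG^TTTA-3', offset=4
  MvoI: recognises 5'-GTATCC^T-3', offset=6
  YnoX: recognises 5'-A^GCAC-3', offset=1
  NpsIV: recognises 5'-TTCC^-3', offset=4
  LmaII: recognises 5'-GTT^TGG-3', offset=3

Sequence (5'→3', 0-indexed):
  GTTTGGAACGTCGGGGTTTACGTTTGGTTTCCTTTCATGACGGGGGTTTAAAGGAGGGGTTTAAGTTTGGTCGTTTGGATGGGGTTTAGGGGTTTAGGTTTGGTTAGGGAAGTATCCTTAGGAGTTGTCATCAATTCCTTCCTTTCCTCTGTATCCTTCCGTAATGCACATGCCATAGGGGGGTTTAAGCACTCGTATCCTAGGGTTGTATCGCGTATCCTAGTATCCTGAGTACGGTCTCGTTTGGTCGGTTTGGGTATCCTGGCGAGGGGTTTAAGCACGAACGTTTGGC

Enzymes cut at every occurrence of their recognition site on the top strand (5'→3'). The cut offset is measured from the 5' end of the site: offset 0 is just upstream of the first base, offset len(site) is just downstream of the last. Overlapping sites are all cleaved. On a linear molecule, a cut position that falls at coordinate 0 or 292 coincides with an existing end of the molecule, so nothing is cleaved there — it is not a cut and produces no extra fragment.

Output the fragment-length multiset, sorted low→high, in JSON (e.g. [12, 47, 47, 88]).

[3,4,4,4,5,5,5,8,8,8,8,8,8,8,9,9,9,9,10,11,12,13,13,14,16,17,20,21,23]

Site scan:
  PtaVI (GGGGTTTA, off=4): starts [12, 42, 55, 80, 88, 179, 268] → cuts [16, 46, 59, 84, 92, 183, 272]
  MvoI (GTATCCT, off=6): starts [111, 150, 194, 214, 222, 256] → cuts [117, 156, 200, 220, 228, 262]
  YnoX (AGCAC, off=1): starts [187, 276] → cuts [188, 277]
  NpsIV (TTCC, off=4): starts [28, 134, 138, 143, 156] → cuts [32, 138, 142, 147, 160]
  LmaII (GTTTGG, off=3): starts [0, 21, 64, 72, 97, 241, 250, 285] → cuts [3, 24, 67, 75, 100, 244, 253, 288]

All cut coordinates (distinct, sorted): [3, 16, 24, 32, 46, 59, 67, 75, 84, 92, 100, 117, 138, 142, 147, 156, 160, 183, 188, 200, 220, 228, 244, 253, 262, 272, 277, 288]

Fragment lengths:
  [0,3): 3 bp
  [3,16): 13 bp
  [16,24): 8 bp
  [24,32): 8 bp
  [32,46): 14 bp
  [46,59): 13 bp
  [59,67): 8 bp
  [67,75): 8 bp
  [75,84): 9 bp
  [84,92): 8 bp
  [92,100): 8 bp
  [100,117): 17 bp
  [117,138): 21 bp
  [138,142): 4 bp
  [142,147): 5 bp
  [147,156): 9 bp
  [156,160): 4 bp
  [160,183): 23 bp
  [183,188): 5 bp
  [188,200): 12 bp
  [200,220): 20 bp
  [220,228): 8 bp
  [228,244): 16 bp
  [244,253): 9 bp
  [253,262): 9 bp
  [262,272): 10 bp
  [272,277): 5 bp
  [277,288): 11 bp
  [288,292): 4 bp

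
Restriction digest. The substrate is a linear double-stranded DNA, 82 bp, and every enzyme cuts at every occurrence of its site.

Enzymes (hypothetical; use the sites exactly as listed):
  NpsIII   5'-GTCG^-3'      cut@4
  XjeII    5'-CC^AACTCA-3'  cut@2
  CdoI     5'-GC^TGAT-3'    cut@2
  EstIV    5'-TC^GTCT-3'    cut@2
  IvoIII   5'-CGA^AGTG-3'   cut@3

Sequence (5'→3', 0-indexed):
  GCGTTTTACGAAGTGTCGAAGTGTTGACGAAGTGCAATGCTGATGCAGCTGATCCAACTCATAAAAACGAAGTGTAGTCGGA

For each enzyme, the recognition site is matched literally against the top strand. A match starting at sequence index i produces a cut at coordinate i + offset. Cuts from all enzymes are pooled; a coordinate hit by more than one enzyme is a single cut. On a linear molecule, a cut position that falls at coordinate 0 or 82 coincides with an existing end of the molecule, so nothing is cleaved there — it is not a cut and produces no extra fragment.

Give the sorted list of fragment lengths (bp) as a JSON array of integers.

Scan for sites:
  NpsIII GTCG/4: at [14, 76] ⇒ [18, 80]
  XjeII CCAACTCA/2: at [53] ⇒ [55]
  CdoI GCTGAT/2: at [38, 47] ⇒ [40, 49]
  EstIV (TCGTCT, off=2): no sites
  IvoIII CGAAGTG/3: at [8, 16, 27, 67] ⇒ [11, 19, 30, 70]

Pooled cuts: [11, 18, 19, 30, 40, 49, 55, 70, 80]

Fragment lengths:
  [0,11): 11 bp
  [11,18): 7 bp
  [18,19): 1 bp
  [19,30): 11 bp
  [30,40): 10 bp
  [40,49): 9 bp
  [49,55): 6 bp
  [55,70): 15 bp
  [70,80): 10 bp
  [80,82): 2 bp

[1,2,6,7,9,10,10,11,11,15]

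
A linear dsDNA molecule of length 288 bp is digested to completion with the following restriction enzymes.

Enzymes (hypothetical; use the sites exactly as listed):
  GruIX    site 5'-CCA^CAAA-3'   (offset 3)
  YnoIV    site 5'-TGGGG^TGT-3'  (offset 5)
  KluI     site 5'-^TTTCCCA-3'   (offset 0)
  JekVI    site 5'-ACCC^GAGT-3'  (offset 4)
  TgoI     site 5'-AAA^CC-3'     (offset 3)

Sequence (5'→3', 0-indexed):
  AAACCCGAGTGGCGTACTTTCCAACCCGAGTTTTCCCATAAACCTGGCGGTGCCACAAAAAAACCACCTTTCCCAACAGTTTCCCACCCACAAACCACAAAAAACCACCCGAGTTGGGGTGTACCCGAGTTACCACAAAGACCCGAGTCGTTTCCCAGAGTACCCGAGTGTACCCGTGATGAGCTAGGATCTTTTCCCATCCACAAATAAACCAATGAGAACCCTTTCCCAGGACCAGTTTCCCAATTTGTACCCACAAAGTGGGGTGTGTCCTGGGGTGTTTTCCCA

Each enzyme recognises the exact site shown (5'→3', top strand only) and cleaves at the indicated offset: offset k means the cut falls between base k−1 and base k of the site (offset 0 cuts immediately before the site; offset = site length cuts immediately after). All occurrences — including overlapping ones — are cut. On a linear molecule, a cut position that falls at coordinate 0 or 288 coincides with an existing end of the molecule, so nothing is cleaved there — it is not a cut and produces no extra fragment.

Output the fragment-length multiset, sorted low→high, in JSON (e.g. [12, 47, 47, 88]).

Per-enzyme occurrences:
  GruIX (CCACAAA, off=3): starts [52, 87, 94, 132, 200, 253] → cuts [55, 90, 97, 135, 203, 256]
  YnoIV (TGGGGTGT, off=5): starts [114, 261, 273] → cuts [119, 266, 278]
  KluI (TTTCCCA, off=0): starts [31, 68, 79, 150, 192, 224, 238, 281] → cuts [31, 68, 79, 150, 192, 224, 238, 281]
  JekVI (ACCCGAGT, off=4): starts [2, 23, 106, 122, 140, 161] → cuts [6, 27, 110, 126, 144, 165]
  TgoI (AAACC, off=3): starts [0, 39, 60, 91, 101, 208] → cuts [3, 42, 63, 94, 104, 211]

Pooled cuts: [3, 6, 27, 31, 42, 55, 63, 68, 79, 90, 94, 97, 104, 110, 119, 126, 135, 144, 150, 165, 192, 203, 211, 224, 238, 256, 266, 278, 281]

Fragment lengths:
  [0,3): 3 bp
  [3,6): 3 bp
  [6,27): 21 bp
  [27,31): 4 bp
  [31,42): 11 bp
  [42,55): 13 bp
  [55,63): 8 bp
  [63,68): 5 bp
  [68,79): 11 bp
  [79,90): 11 bp
  [90,94): 4 bp
  [94,97): 3 bp
  [97,104): 7 bp
  [104,110): 6 bp
  [110,119): 9 bp
  [119,126): 7 bp
  [126,135): 9 bp
  [135,144): 9 bp
  [144,150): 6 bp
  [150,165): 15 bp
  [165,192): 27 bp
  [192,203): 11 bp
  [203,211): 8 bp
  [211,224): 13 bp
  [224,238): 14 bp
  [238,256): 18 bp
  [256,266): 10 bp
  [266,278): 12 bp
  [278,281): 3 bp
  [281,288): 7 bp

[3,3,3,3,4,4,5,6,6,7,7,7,8,8,9,9,9,10,11,11,11,11,12,13,13,14,15,18,21,27]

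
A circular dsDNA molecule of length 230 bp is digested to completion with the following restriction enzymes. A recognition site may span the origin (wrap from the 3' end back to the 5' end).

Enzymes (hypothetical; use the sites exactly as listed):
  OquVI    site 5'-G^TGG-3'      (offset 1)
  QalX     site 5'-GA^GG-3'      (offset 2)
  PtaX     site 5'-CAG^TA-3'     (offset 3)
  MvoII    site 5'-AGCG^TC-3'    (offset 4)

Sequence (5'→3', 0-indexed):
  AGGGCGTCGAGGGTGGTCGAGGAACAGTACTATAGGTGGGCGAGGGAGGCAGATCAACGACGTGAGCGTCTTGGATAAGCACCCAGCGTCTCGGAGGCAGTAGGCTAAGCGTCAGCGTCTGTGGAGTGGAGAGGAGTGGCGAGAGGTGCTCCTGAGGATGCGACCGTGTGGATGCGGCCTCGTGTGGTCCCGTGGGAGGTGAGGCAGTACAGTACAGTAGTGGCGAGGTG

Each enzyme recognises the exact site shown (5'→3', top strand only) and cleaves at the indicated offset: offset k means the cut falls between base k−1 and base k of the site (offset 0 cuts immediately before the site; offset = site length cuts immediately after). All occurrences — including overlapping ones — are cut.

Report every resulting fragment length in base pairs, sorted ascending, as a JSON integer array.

Scan for sites:
  OquVI GTGG/1: at [12, 35, 120, 125, 135, 167, 183, 191, 219] ⇒ [13, 36, 121, 126, 136, 168, 184, 192, 220]
  QalX GAGG/2: at [8, 18, 41, 45, 93, 130, 142, 153, 195, 200, 224, 229] ⇒ [1, 10, 20, 43, 47, 95, 132, 144, 155, 197, 202, 226]
  PtaX CAGTA/3: at [24, 97, 204, 209, 214] ⇒ [27, 100, 207, 212, 217]
  MvoII AGCGTC/4: at [64, 84, 107, 113] ⇒ [68, 88, 111, 117]

Pooled cuts: [1, 10, 13, 20, 27, 36, 43, 47, 68, 88, 95, 100, 111, 117, 121, 126, 132, 136, 144, 155, 168, 184, 192, 197, 202, 207, 212, 217, 220, 226]

Fragment lengths:
  1→10: 9 bp
  10→13: 3 bp
  13→20: 7 bp
  20→27: 7 bp
  27→36: 9 bp
  36→43: 7 bp
  43→47: 4 bp
  47→68: 21 bp
  68→88: 20 bp
  88→95: 7 bp
  95→100: 5 bp
  100→111: 11 bp
  111→117: 6 bp
  117→121: 4 bp
  121→126: 5 bp
  126→132: 6 bp
  132→136: 4 bp
  136→144: 8 bp
  144→155: 11 bp
  155→168: 13 bp
  168→184: 16 bp
  184→192: 8 bp
  192→197: 5 bp
  197→202: 5 bp
  202→207: 5 bp
  207→212: 5 bp
  212→217: 5 bp
  217→220: 3 bp
  220→226: 6 bp
  226→1 (wrap): 230-226+1 = 5 bp

[3,3,4,4,4,5,5,5,5,5,5,5,5,6,6,6,7,7,7,7,8,8,9,9,11,11,13,16,20,21]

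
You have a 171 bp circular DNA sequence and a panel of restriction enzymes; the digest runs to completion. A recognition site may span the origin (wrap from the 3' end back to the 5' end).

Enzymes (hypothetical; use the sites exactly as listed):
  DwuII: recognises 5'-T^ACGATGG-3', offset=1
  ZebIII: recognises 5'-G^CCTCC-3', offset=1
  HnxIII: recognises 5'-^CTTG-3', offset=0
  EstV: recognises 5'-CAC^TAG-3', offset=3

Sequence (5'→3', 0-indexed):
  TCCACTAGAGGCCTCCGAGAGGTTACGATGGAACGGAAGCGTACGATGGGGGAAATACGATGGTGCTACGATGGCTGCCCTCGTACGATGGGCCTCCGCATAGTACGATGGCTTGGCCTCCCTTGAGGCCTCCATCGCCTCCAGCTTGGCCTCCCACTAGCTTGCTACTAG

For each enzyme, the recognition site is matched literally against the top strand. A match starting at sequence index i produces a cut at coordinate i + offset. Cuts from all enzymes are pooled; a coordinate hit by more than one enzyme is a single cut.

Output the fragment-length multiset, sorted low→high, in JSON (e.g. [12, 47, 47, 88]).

Site scan:
  DwuII (TACGATGG, off=1): starts [23, 41, 55, 66, 83, 103] → cuts [24, 42, 56, 67, 84, 104]
  ZebIII (GCCTCC, off=1): starts [10, 91, 115, 127, 136, 148] → cuts [11, 92, 116, 128, 137, 149]
  HnxIII (CTTG, off=0): starts [111, 121, 144, 160] → cuts [111, 121, 144, 160]
  EstV (CACTAG, off=3): starts [2, 154] → cuts [5, 157]

All cut coordinates (distinct, sorted): [5, 11, 24, 42, 56, 67, 84, 92, 104, 111, 116, 121, 128, 137, 144, 149, 157, 160]

Fragments:
  5→11: 6 bp
  11→24: 13 bp
  24→42: 18 bp
  42→56: 14 bp
  56→67: 11 bp
  67→84: 17 bp
  84→92: 8 bp
  92→104: 12 bp
  104→111: 7 bp
  111→116: 5 bp
  116→121: 5 bp
  121→128: 7 bp
  128→137: 9 bp
  137→144: 7 bp
  144→149: 5 bp
  149→157: 8 bp
  157→160: 3 bp
  160→5 (wrap): 171-160+5 = 16 bp

[3,5,5,5,6,7,7,7,8,8,9,11,12,13,14,16,17,18]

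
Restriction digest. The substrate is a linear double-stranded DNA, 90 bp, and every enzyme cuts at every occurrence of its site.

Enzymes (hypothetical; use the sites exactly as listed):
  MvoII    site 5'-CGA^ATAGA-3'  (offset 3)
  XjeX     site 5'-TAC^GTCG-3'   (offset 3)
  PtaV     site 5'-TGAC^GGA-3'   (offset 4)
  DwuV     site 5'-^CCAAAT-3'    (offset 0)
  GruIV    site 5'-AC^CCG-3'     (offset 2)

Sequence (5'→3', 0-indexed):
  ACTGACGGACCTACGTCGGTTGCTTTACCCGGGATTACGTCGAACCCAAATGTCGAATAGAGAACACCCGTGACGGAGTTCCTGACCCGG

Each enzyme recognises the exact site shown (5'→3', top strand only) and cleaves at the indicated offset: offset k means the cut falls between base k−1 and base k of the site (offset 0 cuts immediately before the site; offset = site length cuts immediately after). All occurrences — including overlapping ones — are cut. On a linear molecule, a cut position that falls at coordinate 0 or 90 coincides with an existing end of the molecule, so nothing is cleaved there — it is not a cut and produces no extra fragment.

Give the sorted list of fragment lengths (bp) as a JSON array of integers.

[4,6,7,7,8,10,11,11,12,14]

Per-enzyme occurrences:
  MvoII (CGAATAGA, off=3): starts [53] → cuts [56]
  XjeX (TACGTCG, off=3): starts [11, 35] → cuts [14, 38]
  PtaV (TGACGGA, off=4): starts [2, 70] → cuts [6, 74]
  DwuV (CCAAAT, off=0): starts [45] → cuts [45]
  GruIV (ACCCG, off=2): starts [26, 65, 84] → cuts [28, 67, 86]

All cut coordinates (distinct, sorted): [6, 14, 28, 38, 45, 56, 67, 74, 86]

Fragments:
  [0,6): 6 bp
  [6,14): 8 bp
  [14,28): 14 bp
  [28,38): 10 bp
  [38,45): 7 bp
  [45,56): 11 bp
  [56,67): 11 bp
  [67,74): 7 bp
  [74,86): 12 bp
  [86,90): 4 bp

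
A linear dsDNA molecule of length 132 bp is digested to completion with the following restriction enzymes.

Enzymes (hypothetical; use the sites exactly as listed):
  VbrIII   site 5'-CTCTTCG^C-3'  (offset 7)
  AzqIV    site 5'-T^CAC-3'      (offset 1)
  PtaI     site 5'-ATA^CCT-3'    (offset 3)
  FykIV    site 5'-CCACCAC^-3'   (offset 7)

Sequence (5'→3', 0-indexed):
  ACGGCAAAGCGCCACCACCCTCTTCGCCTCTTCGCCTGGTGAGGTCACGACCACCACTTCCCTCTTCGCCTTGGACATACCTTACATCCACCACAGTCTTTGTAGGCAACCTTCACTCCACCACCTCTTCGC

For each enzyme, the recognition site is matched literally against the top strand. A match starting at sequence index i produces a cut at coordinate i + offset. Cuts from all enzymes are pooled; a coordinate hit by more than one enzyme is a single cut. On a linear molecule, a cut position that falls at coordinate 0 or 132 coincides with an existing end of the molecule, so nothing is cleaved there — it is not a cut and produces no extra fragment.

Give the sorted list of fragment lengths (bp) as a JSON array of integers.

Scan for sites:
  VbrIII (CTCTTCGC, off=7): starts [19, 27, 61, 124] → cuts [26, 34, 68, 131]
  AzqIV (TCAC, off=1): starts [44, 112] → cuts [45, 113]
  PtaI (ATACCT, off=3): starts [76] → cuts [79]
  FykIV (CCACCAC, off=7): starts [11, 50, 87, 117] → cuts [18, 57, 94, 124]

Pooled cuts: [18, 26, 34, 45, 57, 68, 79, 94, 113, 124, 131]

Fragments:
  [0,18): 18 bp
  [18,26): 8 bp
  [26,34): 8 bp
  [34,45): 11 bp
  [45,57): 12 bp
  [57,68): 11 bp
  [68,79): 11 bp
  [79,94): 15 bp
  [94,113): 19 bp
  [113,124): 11 bp
  [124,131): 7 bp
  [131,132): 1 bp

[1,7,8,8,11,11,11,11,12,15,18,19]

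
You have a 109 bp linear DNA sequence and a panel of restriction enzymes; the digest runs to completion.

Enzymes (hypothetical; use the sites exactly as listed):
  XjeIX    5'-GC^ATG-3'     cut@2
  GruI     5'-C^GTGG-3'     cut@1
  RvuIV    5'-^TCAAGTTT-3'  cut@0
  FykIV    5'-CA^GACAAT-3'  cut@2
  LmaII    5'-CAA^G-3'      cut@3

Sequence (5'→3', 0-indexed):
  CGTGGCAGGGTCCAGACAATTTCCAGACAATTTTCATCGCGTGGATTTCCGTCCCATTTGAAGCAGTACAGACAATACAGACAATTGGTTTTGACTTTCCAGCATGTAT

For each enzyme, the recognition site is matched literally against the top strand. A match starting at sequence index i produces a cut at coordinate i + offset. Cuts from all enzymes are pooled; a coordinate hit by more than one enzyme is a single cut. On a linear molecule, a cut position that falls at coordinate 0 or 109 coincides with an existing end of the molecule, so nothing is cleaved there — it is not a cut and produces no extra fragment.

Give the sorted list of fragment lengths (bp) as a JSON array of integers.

[1,6,9,11,13,15,24,30]

Site scan:
  XjeIX (GCATG, off=2): starts [101] → cuts [103]
  GruI (CGTGG, off=1): starts [0, 39] → cuts [1, 40]
  RvuIV (TCAAGTTT, off=0): no sites
  FykIV (CAGACAAT, off=2): starts [12, 23, 68, 77] → cuts [14, 25, 70, 79]
  LmaII (CAAG, off=3): no sites

All cut coordinates (distinct, sorted): [1, 14, 25, 40, 70, 79, 103]

Fragments:
  [0,1): 1 bp
  [1,14): 13 bp
  [14,25): 11 bp
  [25,40): 15 bp
  [40,70): 30 bp
  [70,79): 9 bp
  [79,103): 24 bp
  [103,109): 6 bp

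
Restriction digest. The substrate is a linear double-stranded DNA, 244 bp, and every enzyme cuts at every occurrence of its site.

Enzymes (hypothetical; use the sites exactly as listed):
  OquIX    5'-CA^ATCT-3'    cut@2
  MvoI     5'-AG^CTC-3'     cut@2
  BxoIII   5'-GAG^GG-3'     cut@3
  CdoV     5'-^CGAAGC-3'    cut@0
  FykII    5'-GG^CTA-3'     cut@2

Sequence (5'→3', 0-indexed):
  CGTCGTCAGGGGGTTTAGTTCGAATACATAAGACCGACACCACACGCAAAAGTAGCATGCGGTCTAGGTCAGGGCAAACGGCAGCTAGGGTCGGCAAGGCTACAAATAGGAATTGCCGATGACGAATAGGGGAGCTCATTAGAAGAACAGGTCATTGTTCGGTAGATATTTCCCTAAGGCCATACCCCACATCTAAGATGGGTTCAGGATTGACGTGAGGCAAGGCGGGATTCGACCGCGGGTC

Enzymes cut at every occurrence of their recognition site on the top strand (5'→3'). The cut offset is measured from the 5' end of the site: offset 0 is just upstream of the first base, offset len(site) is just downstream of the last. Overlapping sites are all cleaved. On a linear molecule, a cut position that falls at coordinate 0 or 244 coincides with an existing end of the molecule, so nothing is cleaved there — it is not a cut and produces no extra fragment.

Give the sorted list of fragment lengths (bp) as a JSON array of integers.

Per-enzyme occurrences:
  OquIX (CAATCT, off=2): no sites
  MvoI (AGCTC, off=2): starts [132] → cuts [134]
  BxoIII (GAGGG, off=3): no sites
  CdoV (CGAAGC, off=0): no sites
  FykII (GGCTA, off=2): starts [97] → cuts [99]

Pooled cuts: [99, 134]

Fragment lengths:
  [0,99): 99 bp
  [99,134): 35 bp
  [134,244): 110 bp

[35,99,110]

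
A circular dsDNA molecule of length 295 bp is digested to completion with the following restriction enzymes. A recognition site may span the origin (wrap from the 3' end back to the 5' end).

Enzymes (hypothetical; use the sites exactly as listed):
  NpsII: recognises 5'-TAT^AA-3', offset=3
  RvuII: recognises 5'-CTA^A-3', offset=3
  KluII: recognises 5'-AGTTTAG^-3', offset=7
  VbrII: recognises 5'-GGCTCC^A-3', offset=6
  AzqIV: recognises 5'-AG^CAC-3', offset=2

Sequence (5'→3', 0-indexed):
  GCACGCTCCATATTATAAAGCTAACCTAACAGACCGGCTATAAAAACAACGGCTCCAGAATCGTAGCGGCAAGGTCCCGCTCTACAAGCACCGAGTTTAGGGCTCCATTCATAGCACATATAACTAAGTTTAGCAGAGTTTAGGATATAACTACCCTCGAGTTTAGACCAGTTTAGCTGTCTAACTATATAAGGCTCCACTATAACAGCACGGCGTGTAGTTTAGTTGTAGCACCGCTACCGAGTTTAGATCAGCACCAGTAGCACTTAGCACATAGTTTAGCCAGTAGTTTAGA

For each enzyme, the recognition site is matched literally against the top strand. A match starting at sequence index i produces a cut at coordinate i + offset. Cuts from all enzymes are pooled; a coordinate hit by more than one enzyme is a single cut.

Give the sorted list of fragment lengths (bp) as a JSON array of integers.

[2,5,5,5,5,5,5,6,6,7,7,7,7,7,7,8,8,9,10,10,12,12,12,13,15,15,17,18,18,32]

Site scan:
  NpsII TATAA/3: at [13, 38, 118, 145, 187, 200] ⇒ [16, 41, 121, 148, 190, 203]
  RvuII CTAA/3: at [20, 25, 123, 180] ⇒ [23, 28, 126, 183]
  KluII AGTTTAG/7: at [93, 126, 136, 159, 169, 218, 242, 275, 287] ⇒ [100, 133, 143, 166, 176, 225, 249, 282, 294]
  VbrII GGCTCCA/6: at [50, 100, 192] ⇒ [56, 106, 198]
  AzqIV AGCAC/2: at [86, 112, 206, 229, 252, 261, 268, 294] ⇒ [1, 88, 114, 208, 231, 254, 263, 270]

All cut coordinates (distinct, sorted): [1, 16, 23, 28, 41, 56, 88, 100, 106, 114, 121, 126, 133, 143, 148, 166, 176, 183, 190, 198, 203, 208, 225, 231, 249, 254, 263, 270, 282, 294]

Fragments:
  1→16: 15 bp
  16→23: 7 bp
  23→28: 5 bp
  28→41: 13 bp
  41→56: 15 bp
  56→88: 32 bp
  88→100: 12 bp
  100→106: 6 bp
  106→114: 8 bp
  114→121: 7 bp
  121→126: 5 bp
  126→133: 7 bp
  133→143: 10 bp
  143→148: 5 bp
  148→166: 18 bp
  166→176: 10 bp
  176→183: 7 bp
  183→190: 7 bp
  190→198: 8 bp
  198→203: 5 bp
  203→208: 5 bp
  208→225: 17 bp
  225→231: 6 bp
  231→249: 18 bp
  249→254: 5 bp
  254→263: 9 bp
  263→270: 7 bp
  270→282: 12 bp
  282→294: 12 bp
  294→1 (wrap): 295-294+1 = 2 bp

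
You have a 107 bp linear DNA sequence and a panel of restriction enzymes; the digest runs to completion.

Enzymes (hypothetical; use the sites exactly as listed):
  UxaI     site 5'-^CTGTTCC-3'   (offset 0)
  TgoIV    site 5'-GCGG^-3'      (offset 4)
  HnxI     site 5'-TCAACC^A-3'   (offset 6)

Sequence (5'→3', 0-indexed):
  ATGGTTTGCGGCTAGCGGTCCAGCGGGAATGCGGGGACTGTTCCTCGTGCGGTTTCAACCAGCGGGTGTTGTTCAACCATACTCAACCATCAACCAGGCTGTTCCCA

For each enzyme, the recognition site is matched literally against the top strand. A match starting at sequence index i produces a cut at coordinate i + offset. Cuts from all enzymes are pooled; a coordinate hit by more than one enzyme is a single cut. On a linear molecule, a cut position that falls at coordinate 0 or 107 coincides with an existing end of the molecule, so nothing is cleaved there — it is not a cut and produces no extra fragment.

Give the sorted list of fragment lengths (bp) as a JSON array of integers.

Site scan:
  UxaI (CTGTTCC, off=0): starts [37, 98] → cuts [37, 98]
  TgoIV (GCGG, off=4): starts [7, 14, 22, 30, 48, 61] → cuts [11, 18, 26, 34, 52, 65]
  HnxI (TCAACCA, off=6): starts [54, 72, 82, 89] → cuts [60, 78, 88, 95]

All cut coordinates (distinct, sorted): [11, 18, 26, 34, 37, 52, 60, 65, 78, 88, 95, 98]

Fragments:
  [0,11): 11 bp
  [11,18): 7 bp
  [18,26): 8 bp
  [26,34): 8 bp
  [34,37): 3 bp
  [37,52): 15 bp
  [52,60): 8 bp
  [60,65): 5 bp
  [65,78): 13 bp
  [78,88): 10 bp
  [88,95): 7 bp
  [95,98): 3 bp
  [98,107): 9 bp

[3,3,5,7,7,8,8,8,9,10,11,13,15]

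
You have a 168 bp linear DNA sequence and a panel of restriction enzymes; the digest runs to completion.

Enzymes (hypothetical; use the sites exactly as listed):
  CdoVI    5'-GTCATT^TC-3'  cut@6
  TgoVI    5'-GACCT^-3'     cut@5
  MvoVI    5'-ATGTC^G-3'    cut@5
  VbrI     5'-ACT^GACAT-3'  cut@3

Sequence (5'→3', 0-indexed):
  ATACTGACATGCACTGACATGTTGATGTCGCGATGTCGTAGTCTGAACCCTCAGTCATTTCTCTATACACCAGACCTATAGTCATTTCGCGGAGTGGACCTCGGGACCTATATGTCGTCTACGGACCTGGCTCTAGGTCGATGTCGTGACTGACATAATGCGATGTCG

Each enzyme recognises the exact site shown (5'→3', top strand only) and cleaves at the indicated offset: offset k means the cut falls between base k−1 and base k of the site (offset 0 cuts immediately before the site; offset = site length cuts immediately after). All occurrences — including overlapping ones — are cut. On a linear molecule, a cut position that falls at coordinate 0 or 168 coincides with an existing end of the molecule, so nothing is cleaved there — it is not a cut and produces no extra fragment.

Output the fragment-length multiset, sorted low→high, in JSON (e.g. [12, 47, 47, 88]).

Per-enzyme occurrences:
  CdoVI (GTCATTTC, off=6): starts [53, 80] → cuts [59, 86]
  TgoVI (GACCT, off=5): starts [72, 96, 104, 123] → cuts [77, 101, 109, 128]
  MvoVI (ATGTCG, off=5): starts [24, 32, 111, 140, 162] → cuts [29, 37, 116, 145, 167]
  VbrI (ACTGACAT, off=3): starts [2, 12, 148] → cuts [5, 15, 151]

Pooled cuts: [5, 15, 29, 37, 59, 77, 86, 101, 109, 116, 128, 145, 151, 167]

Fragment lengths:
  [0,5): 5 bp
  [5,15): 10 bp
  [15,29): 14 bp
  [29,37): 8 bp
  [37,59): 22 bp
  [59,77): 18 bp
  [77,86): 9 bp
  [86,101): 15 bp
  [101,109): 8 bp
  [109,116): 7 bp
  [116,128): 12 bp
  [128,145): 17 bp
  [145,151): 6 bp
  [151,167): 16 bp
  [167,168): 1 bp

[1,5,6,7,8,8,9,10,12,14,15,16,17,18,22]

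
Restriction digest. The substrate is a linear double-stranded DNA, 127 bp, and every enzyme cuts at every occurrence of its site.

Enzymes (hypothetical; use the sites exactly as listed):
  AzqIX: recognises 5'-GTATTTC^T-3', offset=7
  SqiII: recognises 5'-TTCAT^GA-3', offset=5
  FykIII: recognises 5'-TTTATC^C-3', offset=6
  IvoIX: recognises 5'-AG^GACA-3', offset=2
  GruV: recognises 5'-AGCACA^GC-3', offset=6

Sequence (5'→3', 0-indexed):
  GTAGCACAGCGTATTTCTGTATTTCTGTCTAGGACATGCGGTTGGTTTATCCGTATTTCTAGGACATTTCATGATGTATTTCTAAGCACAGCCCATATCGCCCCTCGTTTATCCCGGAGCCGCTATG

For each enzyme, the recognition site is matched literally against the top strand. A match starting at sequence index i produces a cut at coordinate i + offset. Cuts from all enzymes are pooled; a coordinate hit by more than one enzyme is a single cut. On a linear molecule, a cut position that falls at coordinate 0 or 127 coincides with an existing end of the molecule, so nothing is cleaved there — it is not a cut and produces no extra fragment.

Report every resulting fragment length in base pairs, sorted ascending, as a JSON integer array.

[3,7,8,8,8,8,9,10,10,14,19,23]

Site scan:
  AzqIX GTATTTCT/7: at [10, 18, 52, 75] ⇒ [17, 25, 59, 82]
  SqiII TTCATGA/5: at [67] ⇒ [72]
  FykIII TTTATCC/6: at [45, 107] ⇒ [51, 113]
  IvoIX AGGACA/2: at [30, 60] ⇒ [32, 62]
  GruV AGCACAGC/6: at [2, 84] ⇒ [8, 90]

All cut coordinates (distinct, sorted): [8, 17, 25, 32, 51, 59, 62, 72, 82, 90, 113]

Fragment lengths:
  [0,8): 8 bp
  [8,17): 9 bp
  [17,25): 8 bp
  [25,32): 7 bp
  [32,51): 19 bp
  [51,59): 8 bp
  [59,62): 3 bp
  [62,72): 10 bp
  [72,82): 10 bp
  [82,90): 8 bp
  [90,113): 23 bp
  [113,127): 14 bp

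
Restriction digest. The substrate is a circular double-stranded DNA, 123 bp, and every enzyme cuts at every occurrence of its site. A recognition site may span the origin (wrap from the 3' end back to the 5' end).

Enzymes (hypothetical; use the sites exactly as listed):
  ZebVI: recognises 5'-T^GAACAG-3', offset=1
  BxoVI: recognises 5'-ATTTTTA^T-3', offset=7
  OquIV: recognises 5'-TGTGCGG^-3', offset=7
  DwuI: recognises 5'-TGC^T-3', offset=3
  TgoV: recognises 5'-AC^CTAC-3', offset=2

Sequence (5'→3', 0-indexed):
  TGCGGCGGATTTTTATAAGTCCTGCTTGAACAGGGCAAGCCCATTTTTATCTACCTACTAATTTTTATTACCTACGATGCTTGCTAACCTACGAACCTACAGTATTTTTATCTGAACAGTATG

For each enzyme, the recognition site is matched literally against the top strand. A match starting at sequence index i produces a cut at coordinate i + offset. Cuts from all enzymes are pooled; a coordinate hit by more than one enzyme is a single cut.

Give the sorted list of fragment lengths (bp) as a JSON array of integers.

[2,3,4,4,4,5,8,9,10,10,13,14,15,22]

Site scan:
  ZebVI (TGAACAG, off=1): starts [26, 112] → cuts [27, 113]
  BxoVI (ATTTTTAT, off=7): starts [8, 42, 60, 103] → cuts [15, 49, 67, 110]
  OquIV (TGTGCGG, off=7): starts [121] → cuts [5]
  DwuI (TGCT, off=3): starts [22, 77, 81] → cuts [25, 80, 84]
  TgoV (ACCTAC, off=2): starts [52, 69, 86, 94] → cuts [54, 71, 88, 96]

Pooled cuts: [5, 15, 25, 27, 49, 54, 67, 71, 80, 84, 88, 96, 110, 113]

Fragments:
  5→15: 10 bp
  15→25: 10 bp
  25→27: 2 bp
  27→49: 22 bp
  49→54: 5 bp
  54→67: 13 bp
  67→71: 4 bp
  71→80: 9 bp
  80→84: 4 bp
  84→88: 4 bp
  88→96: 8 bp
  96→110: 14 bp
  110→113: 3 bp
  113→5 (wrap): 123-113+5 = 15 bp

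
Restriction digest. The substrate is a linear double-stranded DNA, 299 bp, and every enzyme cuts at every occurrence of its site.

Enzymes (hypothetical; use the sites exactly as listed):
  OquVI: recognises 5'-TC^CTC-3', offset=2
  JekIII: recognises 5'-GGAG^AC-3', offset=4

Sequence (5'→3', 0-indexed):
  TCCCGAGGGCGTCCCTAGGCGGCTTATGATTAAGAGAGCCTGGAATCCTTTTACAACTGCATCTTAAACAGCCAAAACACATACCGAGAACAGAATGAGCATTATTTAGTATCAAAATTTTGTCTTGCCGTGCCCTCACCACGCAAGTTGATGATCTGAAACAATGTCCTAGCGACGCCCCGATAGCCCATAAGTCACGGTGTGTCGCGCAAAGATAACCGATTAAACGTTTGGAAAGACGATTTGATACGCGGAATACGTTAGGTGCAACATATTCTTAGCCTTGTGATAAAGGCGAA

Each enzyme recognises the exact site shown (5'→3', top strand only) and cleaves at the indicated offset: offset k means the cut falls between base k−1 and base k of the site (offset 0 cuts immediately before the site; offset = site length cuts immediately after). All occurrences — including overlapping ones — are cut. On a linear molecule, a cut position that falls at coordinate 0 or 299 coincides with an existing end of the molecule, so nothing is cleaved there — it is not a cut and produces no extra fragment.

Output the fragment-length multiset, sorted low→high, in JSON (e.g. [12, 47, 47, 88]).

[299]

Site scan:
  OquVI (TCCTC, off=2): no sites
  JekIII (GGAGAC, off=4): no sites

All cut coordinates (distinct, sorted): ∅

Fragment lengths:
  no cuts → one linear fragment of 299 bp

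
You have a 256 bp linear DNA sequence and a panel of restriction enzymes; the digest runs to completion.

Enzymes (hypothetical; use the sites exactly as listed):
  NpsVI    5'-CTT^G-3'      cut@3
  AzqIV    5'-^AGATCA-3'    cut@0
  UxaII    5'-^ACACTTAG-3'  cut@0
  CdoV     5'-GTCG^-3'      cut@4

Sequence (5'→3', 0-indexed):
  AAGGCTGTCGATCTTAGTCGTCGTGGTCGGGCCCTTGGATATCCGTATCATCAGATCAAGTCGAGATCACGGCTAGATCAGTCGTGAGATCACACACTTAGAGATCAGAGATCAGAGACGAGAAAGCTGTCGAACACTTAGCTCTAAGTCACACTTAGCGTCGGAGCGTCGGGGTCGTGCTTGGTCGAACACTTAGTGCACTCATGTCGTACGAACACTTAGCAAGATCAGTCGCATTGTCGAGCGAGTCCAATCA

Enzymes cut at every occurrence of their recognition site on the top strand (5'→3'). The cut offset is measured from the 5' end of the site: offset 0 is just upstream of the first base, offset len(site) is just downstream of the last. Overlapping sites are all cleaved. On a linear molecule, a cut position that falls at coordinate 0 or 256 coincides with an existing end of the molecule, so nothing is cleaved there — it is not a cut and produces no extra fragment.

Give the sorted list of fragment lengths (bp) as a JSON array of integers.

[1,1,2,3,5,5,5,6,6,7,7,7,8,8,8,10,10,10,10,10,11,11,13,14,16,17,21,24]

Site scan:
  NpsVI CTTG/3: at [33, 179] ⇒ [36, 182]
  AzqIV AGATCA/0: at [52, 63, 74, 86, 101, 108, 224] ⇒ [52, 63, 74, 86, 101, 108, 224]
  UxaII ACACTTAG/0: at [93, 133, 150, 188, 214] ⇒ [93, 133, 150, 188, 214]
  CdoV GTCG/4: at [6, 16, 19, 25, 59, 80, 128, 159, 167, 173, 183, 205, 230, 238] ⇒ [10, 20, 23, 29, 63, 84, 132, 163, 171, 177, 187, 209, 234, 242]

All cut coordinates (distinct, sorted): [10, 20, 23, 29, 36, 52, 63, 74, 84, 86, 93, 101, 108, 132, 133, 150, 163, 171, 177, 182, 187, 188, 209, 214, 224, 234, 242]

Fragment lengths:
  [0,10): 10 bp
  [10,20): 10 bp
  [20,23): 3 bp
  [23,29): 6 bp
  [29,36): 7 bp
  [36,52): 16 bp
  [52,63): 11 bp
  [63,74): 11 bp
  [74,84): 10 bp
  [84,86): 2 bp
  [86,93): 7 bp
  [93,101): 8 bp
  [101,108): 7 bp
  [108,132): 24 bp
  [132,133): 1 bp
  [133,150): 17 bp
  [150,163): 13 bp
  [163,171): 8 bp
  [171,177): 6 bp
  [177,182): 5 bp
  [182,187): 5 bp
  [187,188): 1 bp
  [188,209): 21 bp
  [209,214): 5 bp
  [214,224): 10 bp
  [224,234): 10 bp
  [234,242): 8 bp
  [242,256): 14 bp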